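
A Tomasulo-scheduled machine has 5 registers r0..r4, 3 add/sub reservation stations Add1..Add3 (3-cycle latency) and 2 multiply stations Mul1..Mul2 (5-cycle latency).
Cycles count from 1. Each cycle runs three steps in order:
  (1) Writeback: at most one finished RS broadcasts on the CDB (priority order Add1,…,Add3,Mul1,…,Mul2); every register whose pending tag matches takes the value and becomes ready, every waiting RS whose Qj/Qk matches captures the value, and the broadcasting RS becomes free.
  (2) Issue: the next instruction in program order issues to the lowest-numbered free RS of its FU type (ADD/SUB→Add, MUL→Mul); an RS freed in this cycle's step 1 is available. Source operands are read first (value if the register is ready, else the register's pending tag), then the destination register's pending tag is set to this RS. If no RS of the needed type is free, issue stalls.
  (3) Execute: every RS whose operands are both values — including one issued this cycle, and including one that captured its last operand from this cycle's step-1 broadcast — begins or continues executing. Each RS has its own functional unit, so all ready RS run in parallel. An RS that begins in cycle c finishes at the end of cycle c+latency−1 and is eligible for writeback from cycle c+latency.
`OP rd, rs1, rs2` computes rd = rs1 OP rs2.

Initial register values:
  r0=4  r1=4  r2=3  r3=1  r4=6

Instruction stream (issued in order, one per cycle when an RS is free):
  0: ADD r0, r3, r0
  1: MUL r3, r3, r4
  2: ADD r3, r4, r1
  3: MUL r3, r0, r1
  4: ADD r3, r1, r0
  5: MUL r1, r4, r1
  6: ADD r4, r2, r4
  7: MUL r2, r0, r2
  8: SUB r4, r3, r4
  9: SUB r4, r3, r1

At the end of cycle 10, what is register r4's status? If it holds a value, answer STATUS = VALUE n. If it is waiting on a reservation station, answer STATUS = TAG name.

c1: issue ADD r0<-Add1 | r0:Add1,r1:4,r2:3,r3:1,r4:6
c2: issue MUL r3<-Mul1 | r0:Add1,r1:4,r2:3,r3:Mul1,r4:6
c3: issue ADD r3<-Add2 | r0:Add1,r1:4,r2:3,r3:Add2,r4:6
c4: CDB Add1=5; issue MUL r3<-Mul2 | r0:5,r1:4,r2:3,r3:Mul2,r4:6
c5: issue ADD r3<-Add1 | r0:5,r1:4,r2:3,r3:Add1,r4:6
c6: CDB Add2=10; stall | r0:5,r1:4,r2:3,r3:Add1,r4:6
c7: CDB Mul1=6; issue MUL r1<-Mul1 | r0:5,r1:Mul1,r2:3,r3:Add1,r4:6
c8: CDB Add1=9; issue ADD r4<-Add1 | r0:5,r1:Mul1,r2:3,r3:9,r4:Add1
c9: CDB Mul2=20; issue MUL r2<-Mul2 | r0:5,r1:Mul1,r2:Mul2,r3:9,r4:Add1
c10: issue SUB r4<-Add2 | r0:5,r1:Mul1,r2:Mul2,r3:9,r4:Add2

STATUS = TAG Add2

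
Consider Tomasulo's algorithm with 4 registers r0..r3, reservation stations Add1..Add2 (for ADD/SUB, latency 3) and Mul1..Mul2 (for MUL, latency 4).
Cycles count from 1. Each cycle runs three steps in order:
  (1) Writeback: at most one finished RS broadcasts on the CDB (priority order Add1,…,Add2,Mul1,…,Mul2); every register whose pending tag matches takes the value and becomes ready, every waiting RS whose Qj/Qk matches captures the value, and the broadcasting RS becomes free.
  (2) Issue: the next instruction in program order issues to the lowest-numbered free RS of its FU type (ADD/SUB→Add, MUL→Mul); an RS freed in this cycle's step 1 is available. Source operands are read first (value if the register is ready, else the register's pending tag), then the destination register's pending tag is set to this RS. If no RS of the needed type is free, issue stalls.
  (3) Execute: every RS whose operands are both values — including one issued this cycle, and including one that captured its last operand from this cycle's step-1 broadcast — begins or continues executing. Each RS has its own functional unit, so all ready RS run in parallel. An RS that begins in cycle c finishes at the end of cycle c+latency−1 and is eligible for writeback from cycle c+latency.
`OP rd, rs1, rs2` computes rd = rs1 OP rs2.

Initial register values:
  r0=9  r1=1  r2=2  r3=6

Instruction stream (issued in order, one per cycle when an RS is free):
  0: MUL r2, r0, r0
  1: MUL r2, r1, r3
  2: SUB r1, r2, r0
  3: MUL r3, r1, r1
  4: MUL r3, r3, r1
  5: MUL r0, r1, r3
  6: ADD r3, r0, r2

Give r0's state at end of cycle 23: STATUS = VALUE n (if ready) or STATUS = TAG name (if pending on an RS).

STATUS = VALUE 81

c1: issue MUL r2<-Mul1 | r0:9,r1:1,r2:Mul1,r3:6
c2: issue MUL r2<-Mul2 | r0:9,r1:1,r2:Mul2,r3:6
c3: issue SUB r1<-Add1 | r0:9,r1:Add1,r2:Mul2,r3:6
c4: stall | r0:9,r1:Add1,r2:Mul2,r3:6
c5: CDB Mul1=81; issue MUL r3<-Mul1 | r0:9,r1:Add1,r2:Mul2,r3:Mul1
c6: CDB Mul2=6; issue MUL r3<-Mul2 | r0:9,r1:Add1,r2:6,r3:Mul2
c7: stall | r0:9,r1:Add1,r2:6,r3:Mul2
c8: stall | r0:9,r1:Add1,r2:6,r3:Mul2
c9: CDB Add1=-3; stall | r0:9,r1:-3,r2:6,r3:Mul2
c10: stall | r0:9,r1:-3,r2:6,r3:Mul2
c11: stall | r0:9,r1:-3,r2:6,r3:Mul2
c12: stall | r0:9,r1:-3,r2:6,r3:Mul2
c13: CDB Mul1=9; issue MUL r0<-Mul1 | r0:Mul1,r1:-3,r2:6,r3:Mul2
c14: issue ADD r3<-Add1 | r0:Mul1,r1:-3,r2:6,r3:Add1
c15: - | r0:Mul1,r1:-3,r2:6,r3:Add1
c16: - | r0:Mul1,r1:-3,r2:6,r3:Add1
c17: CDB Mul2=-27 | r0:Mul1,r1:-3,r2:6,r3:Add1
c18: - | r0:Mul1,r1:-3,r2:6,r3:Add1
c19: - | r0:Mul1,r1:-3,r2:6,r3:Add1
c20: - | r0:Mul1,r1:-3,r2:6,r3:Add1
c21: CDB Mul1=81 | r0:81,r1:-3,r2:6,r3:Add1
c22: - | r0:81,r1:-3,r2:6,r3:Add1
c23: - | r0:81,r1:-3,r2:6,r3:Add1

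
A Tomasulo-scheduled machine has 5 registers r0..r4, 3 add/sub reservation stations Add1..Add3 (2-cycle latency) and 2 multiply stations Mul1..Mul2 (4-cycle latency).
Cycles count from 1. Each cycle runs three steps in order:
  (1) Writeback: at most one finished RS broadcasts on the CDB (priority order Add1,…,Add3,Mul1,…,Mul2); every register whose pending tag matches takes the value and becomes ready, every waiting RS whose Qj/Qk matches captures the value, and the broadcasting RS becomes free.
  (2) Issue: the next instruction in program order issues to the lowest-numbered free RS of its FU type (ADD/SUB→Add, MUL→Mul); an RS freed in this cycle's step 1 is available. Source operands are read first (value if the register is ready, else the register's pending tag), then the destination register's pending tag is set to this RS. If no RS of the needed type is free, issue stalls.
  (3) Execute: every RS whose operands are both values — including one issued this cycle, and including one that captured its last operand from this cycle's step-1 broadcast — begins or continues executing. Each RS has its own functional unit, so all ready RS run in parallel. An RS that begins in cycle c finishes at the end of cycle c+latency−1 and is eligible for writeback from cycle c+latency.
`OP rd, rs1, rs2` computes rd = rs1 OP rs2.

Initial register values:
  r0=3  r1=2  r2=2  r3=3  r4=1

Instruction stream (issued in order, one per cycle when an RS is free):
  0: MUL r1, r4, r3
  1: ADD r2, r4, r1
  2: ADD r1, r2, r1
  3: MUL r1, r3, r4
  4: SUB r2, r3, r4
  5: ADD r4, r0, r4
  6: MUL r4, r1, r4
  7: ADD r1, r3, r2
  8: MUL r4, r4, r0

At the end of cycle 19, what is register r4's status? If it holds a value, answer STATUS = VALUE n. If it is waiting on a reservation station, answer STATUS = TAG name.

cycle 1: issue MUL r1<-Mul1 // r0:3,r1:Mul1,r2:2,r3:3,r4:1
cycle 2: issue ADD r2<-Add1 // r0:3,r1:Mul1,r2:Add1,r3:3,r4:1
cycle 3: issue ADD r1<-Add2 // r0:3,r1:Add2,r2:Add1,r3:3,r4:1
cycle 4: issue MUL r1<-Mul2 // r0:3,r1:Mul2,r2:Add1,r3:3,r4:1
cycle 5: CDB Mul1=3; issue SUB r2<-Add3 // r0:3,r1:Mul2,r2:Add3,r3:3,r4:1
cycle 6: stall // r0:3,r1:Mul2,r2:Add3,r3:3,r4:1
cycle 7: CDB Add1=4; issue ADD r4<-Add1 // r0:3,r1:Mul2,r2:Add3,r3:3,r4:Add1
cycle 8: CDB Add3=2; issue MUL r4<-Mul1 // r0:3,r1:Mul2,r2:2,r3:3,r4:Mul1
cycle 9: CDB Add1=4; issue ADD r1<-Add1 // r0:3,r1:Add1,r2:2,r3:3,r4:Mul1
cycle 10: CDB Add2=7; stall // r0:3,r1:Add1,r2:2,r3:3,r4:Mul1
cycle 11: CDB Add1=5; stall // r0:3,r1:5,r2:2,r3:3,r4:Mul1
cycle 12: CDB Mul2=3; issue MUL r4<-Mul2 // r0:3,r1:5,r2:2,r3:3,r4:Mul2
cycle 13: - // r0:3,r1:5,r2:2,r3:3,r4:Mul2
cycle 14: - // r0:3,r1:5,r2:2,r3:3,r4:Mul2
cycle 15: - // r0:3,r1:5,r2:2,r3:3,r4:Mul2
cycle 16: CDB Mul1=12 // r0:3,r1:5,r2:2,r3:3,r4:Mul2
cycle 17: - // r0:3,r1:5,r2:2,r3:3,r4:Mul2
cycle 18: - // r0:3,r1:5,r2:2,r3:3,r4:Mul2
cycle 19: - // r0:3,r1:5,r2:2,r3:3,r4:Mul2

STATUS = TAG Mul2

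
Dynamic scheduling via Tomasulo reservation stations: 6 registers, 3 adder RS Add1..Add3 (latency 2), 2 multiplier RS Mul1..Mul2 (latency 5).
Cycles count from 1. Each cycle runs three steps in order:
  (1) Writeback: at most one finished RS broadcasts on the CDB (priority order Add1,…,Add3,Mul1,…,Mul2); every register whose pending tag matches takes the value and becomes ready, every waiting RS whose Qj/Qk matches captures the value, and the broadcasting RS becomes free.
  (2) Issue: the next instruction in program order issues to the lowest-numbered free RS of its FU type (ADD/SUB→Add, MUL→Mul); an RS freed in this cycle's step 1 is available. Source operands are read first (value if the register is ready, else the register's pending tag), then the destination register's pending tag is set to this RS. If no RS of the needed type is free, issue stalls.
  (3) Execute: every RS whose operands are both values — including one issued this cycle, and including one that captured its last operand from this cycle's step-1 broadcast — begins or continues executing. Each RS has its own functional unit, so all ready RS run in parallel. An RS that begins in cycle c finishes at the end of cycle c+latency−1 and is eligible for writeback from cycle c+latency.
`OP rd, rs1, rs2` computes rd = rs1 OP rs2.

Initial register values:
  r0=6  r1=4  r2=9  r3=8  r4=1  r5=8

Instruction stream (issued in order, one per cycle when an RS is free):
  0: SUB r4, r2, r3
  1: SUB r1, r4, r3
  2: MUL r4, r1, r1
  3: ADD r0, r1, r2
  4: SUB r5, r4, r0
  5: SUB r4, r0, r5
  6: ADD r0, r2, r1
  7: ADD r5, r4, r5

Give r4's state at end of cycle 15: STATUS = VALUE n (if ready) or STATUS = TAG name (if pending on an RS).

c1: issue SUB r4<-Add1 | r0:6,r1:4,r2:9,r3:8,r4:Add1,r5:8
c2: issue SUB r1<-Add2 | r0:6,r1:Add2,r2:9,r3:8,r4:Add1,r5:8
c3: CDB Add1=1; issue MUL r4<-Mul1 | r0:6,r1:Add2,r2:9,r3:8,r4:Mul1,r5:8
c4: issue ADD r0<-Add1 | r0:Add1,r1:Add2,r2:9,r3:8,r4:Mul1,r5:8
c5: CDB Add2=-7; issue SUB r5<-Add2 | r0:Add1,r1:-7,r2:9,r3:8,r4:Mul1,r5:Add2
c6: issue SUB r4<-Add3 | r0:Add1,r1:-7,r2:9,r3:8,r4:Add3,r5:Add2
c7: CDB Add1=2; issue ADD r0<-Add1 | r0:Add1,r1:-7,r2:9,r3:8,r4:Add3,r5:Add2
c8: stall | r0:Add1,r1:-7,r2:9,r3:8,r4:Add3,r5:Add2
c9: CDB Add1=2; issue ADD r5<-Add1 | r0:2,r1:-7,r2:9,r3:8,r4:Add3,r5:Add1
c10: CDB Mul1=49 | r0:2,r1:-7,r2:9,r3:8,r4:Add3,r5:Add1
c11: - | r0:2,r1:-7,r2:9,r3:8,r4:Add3,r5:Add1
c12: CDB Add2=47 | r0:2,r1:-7,r2:9,r3:8,r4:Add3,r5:Add1
c13: - | r0:2,r1:-7,r2:9,r3:8,r4:Add3,r5:Add1
c14: CDB Add3=-45 | r0:2,r1:-7,r2:9,r3:8,r4:-45,r5:Add1
c15: - | r0:2,r1:-7,r2:9,r3:8,r4:-45,r5:Add1

STATUS = VALUE -45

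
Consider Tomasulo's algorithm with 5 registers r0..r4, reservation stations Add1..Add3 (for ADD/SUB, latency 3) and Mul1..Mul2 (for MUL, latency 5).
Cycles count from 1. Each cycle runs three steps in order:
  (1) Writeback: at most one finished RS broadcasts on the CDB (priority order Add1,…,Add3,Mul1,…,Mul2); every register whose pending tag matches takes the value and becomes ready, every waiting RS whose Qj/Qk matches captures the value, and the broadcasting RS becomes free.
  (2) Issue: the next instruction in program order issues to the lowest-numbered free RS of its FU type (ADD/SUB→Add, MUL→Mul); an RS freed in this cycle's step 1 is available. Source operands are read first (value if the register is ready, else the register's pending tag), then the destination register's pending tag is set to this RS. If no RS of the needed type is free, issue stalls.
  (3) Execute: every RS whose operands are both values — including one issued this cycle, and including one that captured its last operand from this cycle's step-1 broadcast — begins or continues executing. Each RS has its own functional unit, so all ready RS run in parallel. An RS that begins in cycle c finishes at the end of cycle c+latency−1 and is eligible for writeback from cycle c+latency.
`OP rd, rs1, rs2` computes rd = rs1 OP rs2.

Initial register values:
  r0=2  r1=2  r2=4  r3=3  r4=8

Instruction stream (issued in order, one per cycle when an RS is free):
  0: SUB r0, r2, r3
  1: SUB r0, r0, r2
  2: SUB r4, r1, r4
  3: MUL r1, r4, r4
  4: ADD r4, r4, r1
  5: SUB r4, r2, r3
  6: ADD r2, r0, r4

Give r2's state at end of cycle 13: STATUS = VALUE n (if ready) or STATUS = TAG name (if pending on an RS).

  c1: issue SUB r0<-Add1  regs: r0:Add1,r1:2,r2:4,r3:3,r4:8
  c2: issue SUB r0<-Add2  regs: r0:Add2,r1:2,r2:4,r3:3,r4:8
  c3: issue SUB r4<-Add3  regs: r0:Add2,r1:2,r2:4,r3:3,r4:Add3
  c4: CDB Add1=1; issue MUL r1<-Mul1  regs: r0:Add2,r1:Mul1,r2:4,r3:3,r4:Add3
  c5: issue ADD r4<-Add1  regs: r0:Add2,r1:Mul1,r2:4,r3:3,r4:Add1
  c6: CDB Add3=-6; issue SUB r4<-Add3  regs: r0:Add2,r1:Mul1,r2:4,r3:3,r4:Add3
  c7: CDB Add2=-3; issue ADD r2<-Add2  regs: r0:-3,r1:Mul1,r2:Add2,r3:3,r4:Add3
  c8: -  regs: r0:-3,r1:Mul1,r2:Add2,r3:3,r4:Add3
  c9: CDB Add3=1  regs: r0:-3,r1:Mul1,r2:Add2,r3:3,r4:1
  c10: -  regs: r0:-3,r1:Mul1,r2:Add2,r3:3,r4:1
  c11: CDB Mul1=36  regs: r0:-3,r1:36,r2:Add2,r3:3,r4:1
  c12: CDB Add2=-2  regs: r0:-3,r1:36,r2:-2,r3:3,r4:1
  c13: -  regs: r0:-3,r1:36,r2:-2,r3:3,r4:1

STATUS = VALUE -2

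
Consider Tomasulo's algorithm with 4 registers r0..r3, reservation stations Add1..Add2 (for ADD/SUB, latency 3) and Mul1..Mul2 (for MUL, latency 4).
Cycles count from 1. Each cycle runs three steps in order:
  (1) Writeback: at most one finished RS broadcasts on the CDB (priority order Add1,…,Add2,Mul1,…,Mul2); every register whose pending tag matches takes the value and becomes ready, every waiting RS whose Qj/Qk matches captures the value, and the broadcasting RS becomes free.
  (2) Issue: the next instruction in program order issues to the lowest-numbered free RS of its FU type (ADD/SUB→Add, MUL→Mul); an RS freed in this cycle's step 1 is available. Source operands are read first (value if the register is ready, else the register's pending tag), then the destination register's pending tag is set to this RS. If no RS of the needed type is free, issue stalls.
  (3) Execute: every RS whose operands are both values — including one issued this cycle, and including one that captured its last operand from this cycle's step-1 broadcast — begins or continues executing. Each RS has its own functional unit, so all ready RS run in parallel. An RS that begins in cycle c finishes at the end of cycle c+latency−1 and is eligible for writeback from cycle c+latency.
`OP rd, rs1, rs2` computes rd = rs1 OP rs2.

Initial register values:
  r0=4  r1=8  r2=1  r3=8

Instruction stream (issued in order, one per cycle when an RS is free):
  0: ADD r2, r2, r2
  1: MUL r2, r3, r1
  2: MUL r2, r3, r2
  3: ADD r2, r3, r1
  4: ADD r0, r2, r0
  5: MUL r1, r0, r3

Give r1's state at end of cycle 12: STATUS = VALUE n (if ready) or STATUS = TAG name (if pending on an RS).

STATUS = TAG Mul1

c1: issue ADD r2<-Add1 | r0:4,r1:8,r2:Add1,r3:8
c2: issue MUL r2<-Mul1 | r0:4,r1:8,r2:Mul1,r3:8
c3: issue MUL r2<-Mul2 | r0:4,r1:8,r2:Mul2,r3:8
c4: CDB Add1=2; issue ADD r2<-Add1 | r0:4,r1:8,r2:Add1,r3:8
c5: issue ADD r0<-Add2 | r0:Add2,r1:8,r2:Add1,r3:8
c6: CDB Mul1=64; issue MUL r1<-Mul1 | r0:Add2,r1:Mul1,r2:Add1,r3:8
c7: CDB Add1=16 | r0:Add2,r1:Mul1,r2:16,r3:8
c8: - | r0:Add2,r1:Mul1,r2:16,r3:8
c9: - | r0:Add2,r1:Mul1,r2:16,r3:8
c10: CDB Add2=20 | r0:20,r1:Mul1,r2:16,r3:8
c11: CDB Mul2=512 | r0:20,r1:Mul1,r2:16,r3:8
c12: - | r0:20,r1:Mul1,r2:16,r3:8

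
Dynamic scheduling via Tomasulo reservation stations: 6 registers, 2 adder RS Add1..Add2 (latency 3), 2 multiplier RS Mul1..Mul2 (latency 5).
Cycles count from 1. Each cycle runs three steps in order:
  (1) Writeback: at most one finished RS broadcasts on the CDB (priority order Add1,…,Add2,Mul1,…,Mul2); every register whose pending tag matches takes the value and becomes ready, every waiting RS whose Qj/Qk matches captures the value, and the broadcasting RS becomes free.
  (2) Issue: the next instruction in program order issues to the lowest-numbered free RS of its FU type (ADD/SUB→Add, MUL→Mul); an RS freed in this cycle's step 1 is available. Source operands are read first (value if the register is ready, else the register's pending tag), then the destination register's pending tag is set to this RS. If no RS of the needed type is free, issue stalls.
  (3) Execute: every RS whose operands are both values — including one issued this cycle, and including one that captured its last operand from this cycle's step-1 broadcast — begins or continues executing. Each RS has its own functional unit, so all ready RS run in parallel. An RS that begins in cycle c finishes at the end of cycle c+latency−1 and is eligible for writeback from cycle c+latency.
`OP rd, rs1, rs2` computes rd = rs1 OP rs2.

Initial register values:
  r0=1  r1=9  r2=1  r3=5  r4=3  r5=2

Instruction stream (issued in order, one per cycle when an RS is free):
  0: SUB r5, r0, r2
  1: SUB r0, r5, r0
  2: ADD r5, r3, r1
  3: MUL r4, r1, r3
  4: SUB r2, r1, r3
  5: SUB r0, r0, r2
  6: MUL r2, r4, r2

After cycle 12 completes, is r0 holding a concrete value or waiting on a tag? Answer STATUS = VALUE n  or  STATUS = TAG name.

c1: issue SUB r5<-Add1 | r0:1,r1:9,r2:1,r3:5,r4:3,r5:Add1
c2: issue SUB r0<-Add2 | r0:Add2,r1:9,r2:1,r3:5,r4:3,r5:Add1
c3: stall | r0:Add2,r1:9,r2:1,r3:5,r4:3,r5:Add1
c4: CDB Add1=0; issue ADD r5<-Add1 | r0:Add2,r1:9,r2:1,r3:5,r4:3,r5:Add1
c5: issue MUL r4<-Mul1 | r0:Add2,r1:9,r2:1,r3:5,r4:Mul1,r5:Add1
c6: stall | r0:Add2,r1:9,r2:1,r3:5,r4:Mul1,r5:Add1
c7: CDB Add1=14; issue SUB r2<-Add1 | r0:Add2,r1:9,r2:Add1,r3:5,r4:Mul1,r5:14
c8: CDB Add2=-1; issue SUB r0<-Add2 | r0:Add2,r1:9,r2:Add1,r3:5,r4:Mul1,r5:14
c9: issue MUL r2<-Mul2 | r0:Add2,r1:9,r2:Mul2,r3:5,r4:Mul1,r5:14
c10: CDB Add1=4 | r0:Add2,r1:9,r2:Mul2,r3:5,r4:Mul1,r5:14
c11: CDB Mul1=45 | r0:Add2,r1:9,r2:Mul2,r3:5,r4:45,r5:14
c12: - | r0:Add2,r1:9,r2:Mul2,r3:5,r4:45,r5:14

STATUS = TAG Add2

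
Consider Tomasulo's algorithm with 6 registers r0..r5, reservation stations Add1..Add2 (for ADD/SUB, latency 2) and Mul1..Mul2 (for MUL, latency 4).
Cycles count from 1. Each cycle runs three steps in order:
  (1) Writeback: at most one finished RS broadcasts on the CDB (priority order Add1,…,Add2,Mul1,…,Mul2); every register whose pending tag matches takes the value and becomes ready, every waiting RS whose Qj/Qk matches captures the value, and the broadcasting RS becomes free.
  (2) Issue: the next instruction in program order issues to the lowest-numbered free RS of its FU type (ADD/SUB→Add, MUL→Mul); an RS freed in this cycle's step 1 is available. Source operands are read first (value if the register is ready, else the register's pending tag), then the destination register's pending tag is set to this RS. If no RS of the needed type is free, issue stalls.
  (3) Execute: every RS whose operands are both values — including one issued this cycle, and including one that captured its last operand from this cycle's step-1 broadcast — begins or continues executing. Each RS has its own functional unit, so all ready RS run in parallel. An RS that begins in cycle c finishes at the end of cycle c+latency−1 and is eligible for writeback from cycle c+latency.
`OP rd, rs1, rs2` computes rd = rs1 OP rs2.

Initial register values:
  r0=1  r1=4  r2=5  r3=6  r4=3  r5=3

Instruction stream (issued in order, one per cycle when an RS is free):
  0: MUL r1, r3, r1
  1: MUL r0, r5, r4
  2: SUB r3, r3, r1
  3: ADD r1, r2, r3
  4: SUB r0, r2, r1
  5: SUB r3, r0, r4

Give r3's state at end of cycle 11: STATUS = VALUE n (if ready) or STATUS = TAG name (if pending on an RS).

STATUS = TAG Add2

c1: issue MUL r1<-Mul1 | r0:1,r1:Mul1,r2:5,r3:6,r4:3,r5:3
c2: issue MUL r0<-Mul2 | r0:Mul2,r1:Mul1,r2:5,r3:6,r4:3,r5:3
c3: issue SUB r3<-Add1 | r0:Mul2,r1:Mul1,r2:5,r3:Add1,r4:3,r5:3
c4: issue ADD r1<-Add2 | r0:Mul2,r1:Add2,r2:5,r3:Add1,r4:3,r5:3
c5: CDB Mul1=24; stall | r0:Mul2,r1:Add2,r2:5,r3:Add1,r4:3,r5:3
c6: CDB Mul2=9; stall | r0:9,r1:Add2,r2:5,r3:Add1,r4:3,r5:3
c7: CDB Add1=-18; issue SUB r0<-Add1 | r0:Add1,r1:Add2,r2:5,r3:-18,r4:3,r5:3
c8: stall | r0:Add1,r1:Add2,r2:5,r3:-18,r4:3,r5:3
c9: CDB Add2=-13; issue SUB r3<-Add2 | r0:Add1,r1:-13,r2:5,r3:Add2,r4:3,r5:3
c10: - | r0:Add1,r1:-13,r2:5,r3:Add2,r4:3,r5:3
c11: CDB Add1=18 | r0:18,r1:-13,r2:5,r3:Add2,r4:3,r5:3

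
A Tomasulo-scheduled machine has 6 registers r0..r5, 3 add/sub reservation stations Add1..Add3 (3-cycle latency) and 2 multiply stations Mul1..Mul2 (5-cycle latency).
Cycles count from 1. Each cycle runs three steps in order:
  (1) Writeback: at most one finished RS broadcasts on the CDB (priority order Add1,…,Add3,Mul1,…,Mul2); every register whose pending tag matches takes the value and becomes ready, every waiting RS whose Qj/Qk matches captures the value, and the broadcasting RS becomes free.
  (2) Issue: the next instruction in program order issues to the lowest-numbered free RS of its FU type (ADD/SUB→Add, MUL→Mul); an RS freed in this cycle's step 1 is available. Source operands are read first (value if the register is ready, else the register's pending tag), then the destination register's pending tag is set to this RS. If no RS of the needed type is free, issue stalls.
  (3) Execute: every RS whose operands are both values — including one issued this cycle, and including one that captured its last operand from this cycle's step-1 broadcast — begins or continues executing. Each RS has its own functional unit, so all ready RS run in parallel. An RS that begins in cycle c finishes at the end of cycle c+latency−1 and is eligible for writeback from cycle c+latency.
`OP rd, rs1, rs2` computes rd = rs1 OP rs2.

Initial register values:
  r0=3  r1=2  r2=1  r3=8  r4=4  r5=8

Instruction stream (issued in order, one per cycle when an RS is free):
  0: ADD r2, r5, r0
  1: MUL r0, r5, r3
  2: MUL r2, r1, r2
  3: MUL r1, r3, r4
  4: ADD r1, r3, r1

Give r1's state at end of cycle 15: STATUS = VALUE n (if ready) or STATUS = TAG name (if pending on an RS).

STATUS = VALUE 40

  c1: issue ADD r2<-Add1  regs: r0:3,r1:2,r2:Add1,r3:8,r4:4,r5:8
  c2: issue MUL r0<-Mul1  regs: r0:Mul1,r1:2,r2:Add1,r3:8,r4:4,r5:8
  c3: issue MUL r2<-Mul2  regs: r0:Mul1,r1:2,r2:Mul2,r3:8,r4:4,r5:8
  c4: CDB Add1=11; stall  regs: r0:Mul1,r1:2,r2:Mul2,r3:8,r4:4,r5:8
  c5: stall  regs: r0:Mul1,r1:2,r2:Mul2,r3:8,r4:4,r5:8
  c6: stall  regs: r0:Mul1,r1:2,r2:Mul2,r3:8,r4:4,r5:8
  c7: CDB Mul1=64; issue MUL r1<-Mul1  regs: r0:64,r1:Mul1,r2:Mul2,r3:8,r4:4,r5:8
  c8: issue ADD r1<-Add1  regs: r0:64,r1:Add1,r2:Mul2,r3:8,r4:4,r5:8
  c9: CDB Mul2=22  regs: r0:64,r1:Add1,r2:22,r3:8,r4:4,r5:8
  c10: -  regs: r0:64,r1:Add1,r2:22,r3:8,r4:4,r5:8
  c11: -  regs: r0:64,r1:Add1,r2:22,r3:8,r4:4,r5:8
  c12: CDB Mul1=32  regs: r0:64,r1:Add1,r2:22,r3:8,r4:4,r5:8
  c13: -  regs: r0:64,r1:Add1,r2:22,r3:8,r4:4,r5:8
  c14: -  regs: r0:64,r1:Add1,r2:22,r3:8,r4:4,r5:8
  c15: CDB Add1=40  regs: r0:64,r1:40,r2:22,r3:8,r4:4,r5:8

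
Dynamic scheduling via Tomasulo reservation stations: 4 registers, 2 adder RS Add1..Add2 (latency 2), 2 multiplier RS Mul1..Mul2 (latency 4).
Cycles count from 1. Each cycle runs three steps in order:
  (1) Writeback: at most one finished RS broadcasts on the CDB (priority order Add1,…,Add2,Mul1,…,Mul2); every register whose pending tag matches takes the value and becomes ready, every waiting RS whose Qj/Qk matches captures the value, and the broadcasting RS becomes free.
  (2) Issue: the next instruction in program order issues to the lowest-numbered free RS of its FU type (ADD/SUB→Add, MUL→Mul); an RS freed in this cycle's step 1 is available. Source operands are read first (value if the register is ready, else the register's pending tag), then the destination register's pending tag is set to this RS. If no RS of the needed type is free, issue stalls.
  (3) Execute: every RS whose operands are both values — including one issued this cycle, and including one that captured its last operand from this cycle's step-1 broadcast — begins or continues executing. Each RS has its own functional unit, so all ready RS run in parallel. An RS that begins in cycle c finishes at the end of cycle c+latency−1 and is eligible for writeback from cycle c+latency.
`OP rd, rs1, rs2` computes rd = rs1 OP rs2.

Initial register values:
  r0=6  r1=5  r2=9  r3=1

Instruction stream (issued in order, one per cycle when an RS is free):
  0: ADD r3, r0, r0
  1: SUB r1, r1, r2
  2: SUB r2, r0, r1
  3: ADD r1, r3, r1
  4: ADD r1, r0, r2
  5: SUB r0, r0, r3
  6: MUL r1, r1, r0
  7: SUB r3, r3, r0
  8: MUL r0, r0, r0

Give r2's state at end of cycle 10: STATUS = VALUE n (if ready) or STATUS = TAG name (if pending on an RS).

STATUS = VALUE 10

c1: issue ADD r3<-Add1 | r0:6,r1:5,r2:9,r3:Add1
c2: issue SUB r1<-Add2 | r0:6,r1:Add2,r2:9,r3:Add1
c3: CDB Add1=12; issue SUB r2<-Add1 | r0:6,r1:Add2,r2:Add1,r3:12
c4: CDB Add2=-4; issue ADD r1<-Add2 | r0:6,r1:Add2,r2:Add1,r3:12
c5: stall | r0:6,r1:Add2,r2:Add1,r3:12
c6: CDB Add1=10; issue ADD r1<-Add1 | r0:6,r1:Add1,r2:10,r3:12
c7: CDB Add2=8; issue SUB r0<-Add2 | r0:Add2,r1:Add1,r2:10,r3:12
c8: CDB Add1=16; issue MUL r1<-Mul1 | r0:Add2,r1:Mul1,r2:10,r3:12
c9: CDB Add2=-6; issue SUB r3<-Add1 | r0:-6,r1:Mul1,r2:10,r3:Add1
c10: issue MUL r0<-Mul2 | r0:Mul2,r1:Mul1,r2:10,r3:Add1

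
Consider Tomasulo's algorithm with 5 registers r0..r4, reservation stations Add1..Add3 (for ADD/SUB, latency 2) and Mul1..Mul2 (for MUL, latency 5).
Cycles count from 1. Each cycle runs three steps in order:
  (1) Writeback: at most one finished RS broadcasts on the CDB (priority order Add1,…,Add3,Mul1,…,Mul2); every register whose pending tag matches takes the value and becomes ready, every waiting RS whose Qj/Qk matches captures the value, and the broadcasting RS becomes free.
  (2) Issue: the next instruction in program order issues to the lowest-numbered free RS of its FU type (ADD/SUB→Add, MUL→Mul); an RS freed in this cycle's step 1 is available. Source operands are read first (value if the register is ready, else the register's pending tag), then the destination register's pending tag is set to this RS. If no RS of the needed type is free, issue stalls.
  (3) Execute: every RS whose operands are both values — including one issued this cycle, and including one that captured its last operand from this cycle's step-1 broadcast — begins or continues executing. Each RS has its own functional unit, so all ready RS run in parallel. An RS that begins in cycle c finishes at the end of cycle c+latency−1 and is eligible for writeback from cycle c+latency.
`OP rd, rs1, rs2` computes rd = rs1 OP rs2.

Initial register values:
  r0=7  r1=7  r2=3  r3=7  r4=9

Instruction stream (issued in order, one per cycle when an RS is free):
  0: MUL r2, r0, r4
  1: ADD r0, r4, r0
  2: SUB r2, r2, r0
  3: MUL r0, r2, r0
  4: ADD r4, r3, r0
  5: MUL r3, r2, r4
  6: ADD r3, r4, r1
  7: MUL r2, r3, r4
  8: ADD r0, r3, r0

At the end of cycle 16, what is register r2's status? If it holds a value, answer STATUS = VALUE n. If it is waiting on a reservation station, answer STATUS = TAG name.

c1: issue MUL r2<-Mul1 | r0:7,r1:7,r2:Mul1,r3:7,r4:9
c2: issue ADD r0<-Add1 | r0:Add1,r1:7,r2:Mul1,r3:7,r4:9
c3: issue SUB r2<-Add2 | r0:Add1,r1:7,r2:Add2,r3:7,r4:9
c4: CDB Add1=16; issue MUL r0<-Mul2 | r0:Mul2,r1:7,r2:Add2,r3:7,r4:9
c5: issue ADD r4<-Add1 | r0:Mul2,r1:7,r2:Add2,r3:7,r4:Add1
c6: CDB Mul1=63; issue MUL r3<-Mul1 | r0:Mul2,r1:7,r2:Add2,r3:Mul1,r4:Add1
c7: issue ADD r3<-Add3 | r0:Mul2,r1:7,r2:Add2,r3:Add3,r4:Add1
c8: CDB Add2=47; stall | r0:Mul2,r1:7,r2:47,r3:Add3,r4:Add1
c9: stall | r0:Mul2,r1:7,r2:47,r3:Add3,r4:Add1
c10: stall | r0:Mul2,r1:7,r2:47,r3:Add3,r4:Add1
c11: stall | r0:Mul2,r1:7,r2:47,r3:Add3,r4:Add1
c12: stall | r0:Mul2,r1:7,r2:47,r3:Add3,r4:Add1
c13: CDB Mul2=752; issue MUL r2<-Mul2 | r0:752,r1:7,r2:Mul2,r3:Add3,r4:Add1
c14: issue ADD r0<-Add2 | r0:Add2,r1:7,r2:Mul2,r3:Add3,r4:Add1
c15: CDB Add1=759 | r0:Add2,r1:7,r2:Mul2,r3:Add3,r4:759
c16: - | r0:Add2,r1:7,r2:Mul2,r3:Add3,r4:759

STATUS = TAG Mul2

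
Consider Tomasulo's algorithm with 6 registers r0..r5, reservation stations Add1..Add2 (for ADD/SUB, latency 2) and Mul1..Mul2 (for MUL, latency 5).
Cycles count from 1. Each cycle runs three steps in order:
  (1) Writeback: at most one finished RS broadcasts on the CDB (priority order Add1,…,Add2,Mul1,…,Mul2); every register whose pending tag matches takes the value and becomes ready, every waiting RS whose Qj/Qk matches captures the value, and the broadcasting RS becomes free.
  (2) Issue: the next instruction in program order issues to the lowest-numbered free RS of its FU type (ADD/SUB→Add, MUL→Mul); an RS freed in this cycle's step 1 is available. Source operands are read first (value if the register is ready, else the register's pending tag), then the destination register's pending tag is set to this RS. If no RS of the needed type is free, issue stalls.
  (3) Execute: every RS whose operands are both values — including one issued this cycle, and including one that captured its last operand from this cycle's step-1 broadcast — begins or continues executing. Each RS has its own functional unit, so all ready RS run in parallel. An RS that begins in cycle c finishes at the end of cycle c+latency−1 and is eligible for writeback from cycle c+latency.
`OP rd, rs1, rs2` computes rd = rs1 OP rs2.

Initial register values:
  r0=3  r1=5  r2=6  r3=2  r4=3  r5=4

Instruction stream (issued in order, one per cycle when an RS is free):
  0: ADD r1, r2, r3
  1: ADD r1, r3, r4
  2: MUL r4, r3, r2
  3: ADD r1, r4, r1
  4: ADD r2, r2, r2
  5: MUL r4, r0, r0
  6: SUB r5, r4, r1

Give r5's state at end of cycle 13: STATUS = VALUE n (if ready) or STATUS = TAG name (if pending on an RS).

STATUS = VALUE -8

cycle 1: issue ADD r1<-Add1 // r0:3,r1:Add1,r2:6,r3:2,r4:3,r5:4
cycle 2: issue ADD r1<-Add2 // r0:3,r1:Add2,r2:6,r3:2,r4:3,r5:4
cycle 3: CDB Add1=8; issue MUL r4<-Mul1 // r0:3,r1:Add2,r2:6,r3:2,r4:Mul1,r5:4
cycle 4: CDB Add2=5; issue ADD r1<-Add1 // r0:3,r1:Add1,r2:6,r3:2,r4:Mul1,r5:4
cycle 5: issue ADD r2<-Add2 // r0:3,r1:Add1,r2:Add2,r3:2,r4:Mul1,r5:4
cycle 6: issue MUL r4<-Mul2 // r0:3,r1:Add1,r2:Add2,r3:2,r4:Mul2,r5:4
cycle 7: CDB Add2=12; issue SUB r5<-Add2 // r0:3,r1:Add1,r2:12,r3:2,r4:Mul2,r5:Add2
cycle 8: CDB Mul1=12 // r0:3,r1:Add1,r2:12,r3:2,r4:Mul2,r5:Add2
cycle 9: - // r0:3,r1:Add1,r2:12,r3:2,r4:Mul2,r5:Add2
cycle 10: CDB Add1=17 // r0:3,r1:17,r2:12,r3:2,r4:Mul2,r5:Add2
cycle 11: CDB Mul2=9 // r0:3,r1:17,r2:12,r3:2,r4:9,r5:Add2
cycle 12: - // r0:3,r1:17,r2:12,r3:2,r4:9,r5:Add2
cycle 13: CDB Add2=-8 // r0:3,r1:17,r2:12,r3:2,r4:9,r5:-8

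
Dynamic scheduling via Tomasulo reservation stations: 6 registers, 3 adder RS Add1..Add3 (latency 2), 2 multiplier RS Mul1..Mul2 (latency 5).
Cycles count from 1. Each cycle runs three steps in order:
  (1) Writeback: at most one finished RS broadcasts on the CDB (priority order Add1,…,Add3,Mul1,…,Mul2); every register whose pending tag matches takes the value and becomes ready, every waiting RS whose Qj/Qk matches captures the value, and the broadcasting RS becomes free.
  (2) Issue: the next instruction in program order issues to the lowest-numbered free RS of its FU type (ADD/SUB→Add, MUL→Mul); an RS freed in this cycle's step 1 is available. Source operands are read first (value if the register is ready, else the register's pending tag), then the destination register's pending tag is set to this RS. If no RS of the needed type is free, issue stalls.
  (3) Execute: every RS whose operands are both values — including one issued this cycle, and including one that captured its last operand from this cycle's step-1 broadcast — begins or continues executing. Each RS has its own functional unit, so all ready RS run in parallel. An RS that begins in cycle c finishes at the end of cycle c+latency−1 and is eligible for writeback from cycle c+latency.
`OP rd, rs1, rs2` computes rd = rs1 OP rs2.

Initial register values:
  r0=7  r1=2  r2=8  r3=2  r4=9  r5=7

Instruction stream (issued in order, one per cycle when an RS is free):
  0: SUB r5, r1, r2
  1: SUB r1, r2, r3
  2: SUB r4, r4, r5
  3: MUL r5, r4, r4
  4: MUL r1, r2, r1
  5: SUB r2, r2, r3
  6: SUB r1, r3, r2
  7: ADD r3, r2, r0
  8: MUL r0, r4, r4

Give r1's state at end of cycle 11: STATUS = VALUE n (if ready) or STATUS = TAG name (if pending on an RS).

STATUS = VALUE -4

cycle 1: issue SUB r5<-Add1 // r0:7,r1:2,r2:8,r3:2,r4:9,r5:Add1
cycle 2: issue SUB r1<-Add2 // r0:7,r1:Add2,r2:8,r3:2,r4:9,r5:Add1
cycle 3: CDB Add1=-6; issue SUB r4<-Add1 // r0:7,r1:Add2,r2:8,r3:2,r4:Add1,r5:-6
cycle 4: CDB Add2=6; issue MUL r5<-Mul1 // r0:7,r1:6,r2:8,r3:2,r4:Add1,r5:Mul1
cycle 5: CDB Add1=15; issue MUL r1<-Mul2 // r0:7,r1:Mul2,r2:8,r3:2,r4:15,r5:Mul1
cycle 6: issue SUB r2<-Add1 // r0:7,r1:Mul2,r2:Add1,r3:2,r4:15,r5:Mul1
cycle 7: issue SUB r1<-Add2 // r0:7,r1:Add2,r2:Add1,r3:2,r4:15,r5:Mul1
cycle 8: CDB Add1=6; issue ADD r3<-Add1 // r0:7,r1:Add2,r2:6,r3:Add1,r4:15,r5:Mul1
cycle 9: stall // r0:7,r1:Add2,r2:6,r3:Add1,r4:15,r5:Mul1
cycle 10: CDB Add1=13; stall // r0:7,r1:Add2,r2:6,r3:13,r4:15,r5:Mul1
cycle 11: CDB Add2=-4; stall // r0:7,r1:-4,r2:6,r3:13,r4:15,r5:Mul1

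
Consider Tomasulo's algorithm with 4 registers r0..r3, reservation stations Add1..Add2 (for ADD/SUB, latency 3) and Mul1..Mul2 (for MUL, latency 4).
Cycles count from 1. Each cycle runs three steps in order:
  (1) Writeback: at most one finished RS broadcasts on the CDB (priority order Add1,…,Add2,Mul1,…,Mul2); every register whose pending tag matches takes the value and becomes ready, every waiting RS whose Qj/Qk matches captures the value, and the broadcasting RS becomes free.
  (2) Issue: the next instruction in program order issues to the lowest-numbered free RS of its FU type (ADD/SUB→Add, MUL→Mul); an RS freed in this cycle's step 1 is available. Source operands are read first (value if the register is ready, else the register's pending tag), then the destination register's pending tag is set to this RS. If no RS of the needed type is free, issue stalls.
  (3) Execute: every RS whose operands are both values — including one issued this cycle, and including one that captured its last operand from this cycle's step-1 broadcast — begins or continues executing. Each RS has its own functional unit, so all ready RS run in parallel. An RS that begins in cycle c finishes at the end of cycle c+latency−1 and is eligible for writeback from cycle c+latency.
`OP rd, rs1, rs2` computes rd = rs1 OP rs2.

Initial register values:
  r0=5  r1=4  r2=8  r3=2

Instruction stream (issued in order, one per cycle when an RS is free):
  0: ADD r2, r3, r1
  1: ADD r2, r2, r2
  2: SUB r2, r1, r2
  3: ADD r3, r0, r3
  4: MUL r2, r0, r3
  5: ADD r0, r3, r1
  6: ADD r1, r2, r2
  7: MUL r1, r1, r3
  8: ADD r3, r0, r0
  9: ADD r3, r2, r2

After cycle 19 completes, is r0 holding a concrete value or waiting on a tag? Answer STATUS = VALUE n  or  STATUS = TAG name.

STATUS = VALUE 11

cycle 1: issue ADD r2<-Add1 // r0:5,r1:4,r2:Add1,r3:2
cycle 2: issue ADD r2<-Add2 // r0:5,r1:4,r2:Add2,r3:2
cycle 3: stall // r0:5,r1:4,r2:Add2,r3:2
cycle 4: CDB Add1=6; issue SUB r2<-Add1 // r0:5,r1:4,r2:Add1,r3:2
cycle 5: stall // r0:5,r1:4,r2:Add1,r3:2
cycle 6: stall // r0:5,r1:4,r2:Add1,r3:2
cycle 7: CDB Add2=12; issue ADD r3<-Add2 // r0:5,r1:4,r2:Add1,r3:Add2
cycle 8: issue MUL r2<-Mul1 // r0:5,r1:4,r2:Mul1,r3:Add2
cycle 9: stall // r0:5,r1:4,r2:Mul1,r3:Add2
cycle 10: CDB Add1=-8; issue ADD r0<-Add1 // r0:Add1,r1:4,r2:Mul1,r3:Add2
cycle 11: CDB Add2=7; issue ADD r1<-Add2 // r0:Add1,r1:Add2,r2:Mul1,r3:7
cycle 12: issue MUL r1<-Mul2 // r0:Add1,r1:Mul2,r2:Mul1,r3:7
cycle 13: stall // r0:Add1,r1:Mul2,r2:Mul1,r3:7
cycle 14: CDB Add1=11; issue ADD r3<-Add1 // r0:11,r1:Mul2,r2:Mul1,r3:Add1
cycle 15: CDB Mul1=35; stall // r0:11,r1:Mul2,r2:35,r3:Add1
cycle 16: stall // r0:11,r1:Mul2,r2:35,r3:Add1
cycle 17: CDB Add1=22; issue ADD r3<-Add1 // r0:11,r1:Mul2,r2:35,r3:Add1
cycle 18: CDB Add2=70 // r0:11,r1:Mul2,r2:35,r3:Add1
cycle 19: - // r0:11,r1:Mul2,r2:35,r3:Add1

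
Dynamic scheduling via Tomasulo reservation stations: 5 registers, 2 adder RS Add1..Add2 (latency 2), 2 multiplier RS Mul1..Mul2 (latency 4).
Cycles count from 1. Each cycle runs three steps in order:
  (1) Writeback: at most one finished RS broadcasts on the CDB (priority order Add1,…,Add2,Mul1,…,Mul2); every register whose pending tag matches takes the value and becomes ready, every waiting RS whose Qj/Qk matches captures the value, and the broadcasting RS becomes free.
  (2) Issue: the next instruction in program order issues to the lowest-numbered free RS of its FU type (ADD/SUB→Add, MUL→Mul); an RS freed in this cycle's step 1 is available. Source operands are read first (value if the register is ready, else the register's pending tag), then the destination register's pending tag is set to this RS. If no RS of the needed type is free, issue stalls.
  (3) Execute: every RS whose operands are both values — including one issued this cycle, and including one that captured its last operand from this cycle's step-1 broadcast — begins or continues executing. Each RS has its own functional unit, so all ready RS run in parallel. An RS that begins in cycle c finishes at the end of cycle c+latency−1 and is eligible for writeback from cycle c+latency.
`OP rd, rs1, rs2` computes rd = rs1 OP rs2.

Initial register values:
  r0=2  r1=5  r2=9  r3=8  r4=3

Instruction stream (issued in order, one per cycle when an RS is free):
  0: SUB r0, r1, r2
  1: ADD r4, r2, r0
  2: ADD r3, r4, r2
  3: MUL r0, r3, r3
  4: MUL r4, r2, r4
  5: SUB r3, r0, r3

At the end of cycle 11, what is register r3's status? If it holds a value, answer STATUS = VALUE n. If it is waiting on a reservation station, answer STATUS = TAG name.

STATUS = TAG Add2

  c1: issue SUB r0<-Add1  regs: r0:Add1,r1:5,r2:9,r3:8,r4:3
  c2: issue ADD r4<-Add2  regs: r0:Add1,r1:5,r2:9,r3:8,r4:Add2
  c3: CDB Add1=-4; issue ADD r3<-Add1  regs: r0:-4,r1:5,r2:9,r3:Add1,r4:Add2
  c4: issue MUL r0<-Mul1  regs: r0:Mul1,r1:5,r2:9,r3:Add1,r4:Add2
  c5: CDB Add2=5; issue MUL r4<-Mul2  regs: r0:Mul1,r1:5,r2:9,r3:Add1,r4:Mul2
  c6: issue SUB r3<-Add2  regs: r0:Mul1,r1:5,r2:9,r3:Add2,r4:Mul2
  c7: CDB Add1=14  regs: r0:Mul1,r1:5,r2:9,r3:Add2,r4:Mul2
  c8: -  regs: r0:Mul1,r1:5,r2:9,r3:Add2,r4:Mul2
  c9: CDB Mul2=45  regs: r0:Mul1,r1:5,r2:9,r3:Add2,r4:45
  c10: -  regs: r0:Mul1,r1:5,r2:9,r3:Add2,r4:45
  c11: CDB Mul1=196  regs: r0:196,r1:5,r2:9,r3:Add2,r4:45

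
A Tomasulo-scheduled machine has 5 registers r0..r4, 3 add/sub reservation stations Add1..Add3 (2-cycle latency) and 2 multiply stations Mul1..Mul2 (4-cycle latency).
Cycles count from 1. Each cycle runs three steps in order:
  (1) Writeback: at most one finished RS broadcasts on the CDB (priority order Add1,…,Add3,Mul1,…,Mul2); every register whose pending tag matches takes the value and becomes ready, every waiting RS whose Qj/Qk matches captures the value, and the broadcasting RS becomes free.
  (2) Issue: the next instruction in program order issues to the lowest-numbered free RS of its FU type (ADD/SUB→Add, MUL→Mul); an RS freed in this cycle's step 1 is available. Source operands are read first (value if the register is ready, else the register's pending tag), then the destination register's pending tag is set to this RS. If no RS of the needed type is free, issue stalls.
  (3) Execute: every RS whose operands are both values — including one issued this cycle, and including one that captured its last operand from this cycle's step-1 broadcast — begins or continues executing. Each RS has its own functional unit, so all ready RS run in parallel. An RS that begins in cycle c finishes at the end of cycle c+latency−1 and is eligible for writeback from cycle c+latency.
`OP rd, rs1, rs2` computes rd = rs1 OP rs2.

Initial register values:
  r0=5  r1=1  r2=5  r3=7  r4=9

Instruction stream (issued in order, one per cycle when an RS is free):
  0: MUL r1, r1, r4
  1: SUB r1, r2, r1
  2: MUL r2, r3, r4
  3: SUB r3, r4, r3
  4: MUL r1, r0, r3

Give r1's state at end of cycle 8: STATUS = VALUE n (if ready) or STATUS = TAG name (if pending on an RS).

STATUS = TAG Mul1

cycle 1: issue MUL r1<-Mul1 // r0:5,r1:Mul1,r2:5,r3:7,r4:9
cycle 2: issue SUB r1<-Add1 // r0:5,r1:Add1,r2:5,r3:7,r4:9
cycle 3: issue MUL r2<-Mul2 // r0:5,r1:Add1,r2:Mul2,r3:7,r4:9
cycle 4: issue SUB r3<-Add2 // r0:5,r1:Add1,r2:Mul2,r3:Add2,r4:9
cycle 5: CDB Mul1=9; issue MUL r1<-Mul1 // r0:5,r1:Mul1,r2:Mul2,r3:Add2,r4:9
cycle 6: CDB Add2=2 // r0:5,r1:Mul1,r2:Mul2,r3:2,r4:9
cycle 7: CDB Add1=-4 // r0:5,r1:Mul1,r2:Mul2,r3:2,r4:9
cycle 8: CDB Mul2=63 // r0:5,r1:Mul1,r2:63,r3:2,r4:9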